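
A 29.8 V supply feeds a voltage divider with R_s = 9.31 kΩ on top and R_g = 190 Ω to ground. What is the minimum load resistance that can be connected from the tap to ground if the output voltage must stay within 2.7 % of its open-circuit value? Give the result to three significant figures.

R_L(min) ≈ 6.71 kΩ

Output resistance R_th = R_s‖R_g = (9310 × 190)/9500 = 186.2 Ω.
The fractional drop is R_th/(R_th + R_L); requiring this ≤ 0.0270 gives R_L ≥ R_th(1/0.0270 − 1) = 186.2 × 36.04 = 6.71 kΩ.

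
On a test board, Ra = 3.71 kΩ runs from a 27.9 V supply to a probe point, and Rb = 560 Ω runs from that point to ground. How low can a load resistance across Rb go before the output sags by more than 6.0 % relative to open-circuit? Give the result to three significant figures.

R_L(min) ≈ 7.62 kΩ

Output resistance R_th = Ra‖Rb = (3710 × 560)/4270 = 486.6 Ω.
The fractional drop is R_th/(R_th + R_L); requiring this ≤ 0.0600 gives R_L ≥ R_th(1/0.0600 − 1) = 486.6 × 15.67 = 7.62 kΩ.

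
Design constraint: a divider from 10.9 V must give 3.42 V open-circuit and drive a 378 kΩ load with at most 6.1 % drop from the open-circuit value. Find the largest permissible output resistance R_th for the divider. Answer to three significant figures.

R_th ≤ 24.6 kΩ

Loading drop = R_th/(R_th + R_L) ≤ 0.0610, so R_th ≤ R_L · ε/(1−ε) = 378 kΩ × 0.0610/0.9390 = 24.6 kΩ.
(Any R1, R2 with R2/(R1+R2) = 0.314 and R1‖R2 ≤ 24.6 kΩ will meet the spec.)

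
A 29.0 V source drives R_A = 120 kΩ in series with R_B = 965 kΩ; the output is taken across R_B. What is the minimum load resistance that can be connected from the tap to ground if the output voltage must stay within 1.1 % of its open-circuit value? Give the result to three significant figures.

R_L(min) ≈ 9.60 MΩ

Output resistance R_th = R_A‖R_B = (120 × 965)/1085 = 106.7 kΩ.
The fractional drop is R_th/(R_th + R_L); requiring this ≤ 0.0110 gives R_L ≥ R_th(1/0.0110 − 1) = 106.7 × 89.91 = 9.60 MΩ.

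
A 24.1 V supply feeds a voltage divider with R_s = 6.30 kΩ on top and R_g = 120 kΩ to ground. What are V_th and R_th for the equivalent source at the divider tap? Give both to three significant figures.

V_th is the open-circuit tap voltage: 24.1 × 120/(6.30 + 120) = 22.9 V.
With the supply zeroed, R_s and R_g appear in parallel from the tap: R_th = R_s‖R_g = (6.30 × 120)/126.3 = 5.99 kΩ.

V_th = 22.9 V, R_th = 5.99 kΩ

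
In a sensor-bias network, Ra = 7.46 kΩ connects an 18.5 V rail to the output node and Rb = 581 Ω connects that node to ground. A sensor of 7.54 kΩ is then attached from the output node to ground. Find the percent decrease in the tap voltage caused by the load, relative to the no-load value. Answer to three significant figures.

6.67 %

The divider's output (Thévenin) resistance is Ra‖Rb = 539.0 Ω.
Fractional drop under load = R_th/(R_th + R_L) = 539.0 / (539.0 + 7540) = 0.06672.
So the output falls by 6.67 %.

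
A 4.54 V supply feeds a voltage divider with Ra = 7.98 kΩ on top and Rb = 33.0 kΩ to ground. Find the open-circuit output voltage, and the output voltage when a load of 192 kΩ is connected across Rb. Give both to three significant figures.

Open-circuit: V = 4.54 × 33.0/(7.98 + 33.0) = 3.66 V.
With the load, Rb becomes Rb‖R_L = 28.16 kΩ, so V = 4.54 × 28.16/36.14 = 3.54 V.

Unloaded: 3.66 V; loaded: 3.54 V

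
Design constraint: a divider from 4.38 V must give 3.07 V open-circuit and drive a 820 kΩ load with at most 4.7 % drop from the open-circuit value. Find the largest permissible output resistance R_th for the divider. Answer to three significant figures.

R_th ≤ 40.4 kΩ

Loading drop = R_th/(R_th + R_L) ≤ 0.0470, so R_th ≤ R_L · ε/(1−ε) = 820 kΩ × 0.0470/0.9530 = 40.4 kΩ.
(Any R1, R2 with R2/(R1+R2) = 0.701 and R1‖R2 ≤ 40.4 kΩ will meet the spec.)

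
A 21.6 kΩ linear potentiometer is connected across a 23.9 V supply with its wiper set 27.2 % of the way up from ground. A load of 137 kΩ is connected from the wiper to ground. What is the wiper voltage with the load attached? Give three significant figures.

V ≈ 6.30 V

The wiper splits the pot into (1−α)R = 15.72 kΩ above and αR = 5.875 kΩ below.
Lower section ‖ load = 5.634 kΩ.
V_wiper = 23.9 × 5.634/(15.72 + 5.634) = 6.30 V.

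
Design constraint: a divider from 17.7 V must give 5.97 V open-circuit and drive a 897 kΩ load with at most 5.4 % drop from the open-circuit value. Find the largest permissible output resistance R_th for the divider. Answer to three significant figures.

Loading drop = R_th/(R_th + R_L) ≤ 0.0540, so R_th ≤ R_L · ε/(1−ε) = 897 kΩ × 0.0540/0.9460 = 51.2 kΩ.

R_th ≤ 51.2 kΩ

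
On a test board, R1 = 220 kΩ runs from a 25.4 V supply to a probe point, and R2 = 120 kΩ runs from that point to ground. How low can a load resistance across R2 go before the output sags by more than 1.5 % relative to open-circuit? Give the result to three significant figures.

Output resistance R_th = R1‖R2 = (220 × 120)/340.0 = 77.65 kΩ.
The fractional drop is R_th/(R_th + R_L); requiring this ≤ 0.0150 gives R_L ≥ R_th(1/0.0150 − 1) = 77.65 × 65.67 = 5.10 MΩ.

R_L(min) ≈ 5.10 MΩ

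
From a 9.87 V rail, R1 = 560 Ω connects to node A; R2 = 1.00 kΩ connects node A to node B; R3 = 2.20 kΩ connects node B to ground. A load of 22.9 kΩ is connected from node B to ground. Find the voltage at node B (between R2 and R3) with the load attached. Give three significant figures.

V ≈ 5.55 V

At node B, R3 is in parallel with the load: R3‖R_L = 2007 Ω.
Below node A the resistance is R2 + (R3‖R_L) = 3007 Ω, so V_A = 9.87 × 3007/3567 = 8.321 V.
Then V_B = V_A × (R3‖R_L)/(R2 + R3‖R_L) = 8.321 × 2007/3007 = 5.55 V.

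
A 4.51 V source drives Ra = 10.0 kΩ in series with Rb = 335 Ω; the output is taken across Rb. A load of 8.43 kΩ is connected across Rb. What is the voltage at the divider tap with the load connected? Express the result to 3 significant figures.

The load sits in parallel with Rb: Rb‖R_L = (335 × 8430) / (335 + 8430) = 322.2 Ω.
V_out = 4.51 × 322.2 / (10000 + 322.2) = 4.51 × 322.2/10320 = 0.141 V.

V_out ≈ 0.141 V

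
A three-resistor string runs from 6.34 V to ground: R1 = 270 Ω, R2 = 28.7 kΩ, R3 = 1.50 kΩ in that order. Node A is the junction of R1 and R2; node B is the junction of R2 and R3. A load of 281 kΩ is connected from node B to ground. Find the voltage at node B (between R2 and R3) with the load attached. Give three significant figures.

At node B, R3 is in parallel with the load: R3‖R_L = 1492 Ω.
Below node A the resistance is R2 + (R3‖R_L) = 30190 Ω, so V_A = 6.34 × 30190/30460 = 6.284 V.
Then V_B = V_A × (R3‖R_L)/(R2 + R3‖R_L) = 6.284 × 1492/30190 = 0.311 V.

V ≈ 0.311 V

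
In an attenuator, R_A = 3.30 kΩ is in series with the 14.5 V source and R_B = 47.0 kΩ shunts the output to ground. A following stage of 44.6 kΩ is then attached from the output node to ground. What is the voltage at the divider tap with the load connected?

V_out ≈ 12.7 V

The load sits in parallel with R_B: R_B‖R_L = (47.0 × 44.6) / (47.0 + 44.6) = 22.88 kΩ.
V_out = 14.5 × 22.88 / (3.30 + 22.88) = 14.5 × 22.88/26.18 = 12.7 V.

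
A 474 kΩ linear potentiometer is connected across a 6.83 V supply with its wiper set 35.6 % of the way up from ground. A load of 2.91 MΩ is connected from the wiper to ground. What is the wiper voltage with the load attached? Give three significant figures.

The wiper splits the pot into (1−α)R = 305.3 kΩ above and αR = 168.7 kΩ below.
Lower section ‖ load = 159.5 kΩ.
V_wiper = 6.83 × 159.5/(305.3 + 159.5) = 2.34 V.

V ≈ 2.34 V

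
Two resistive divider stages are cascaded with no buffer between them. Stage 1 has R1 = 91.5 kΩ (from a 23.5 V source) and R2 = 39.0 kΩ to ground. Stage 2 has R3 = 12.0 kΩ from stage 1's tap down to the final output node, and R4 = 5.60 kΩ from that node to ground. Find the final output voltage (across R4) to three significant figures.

V_out ≈ 0.875 V

Stage 2 presents R3+R4 = 17.60 kΩ as a load on stage 1's tap.
Stage 1's lower leg becomes R2‖(R3+R4) = 12.13 kΩ, so V_mid = 23.5 × 12.13/103.6 = 2.750 V.
Stage 2 is itself unloaded: V_out = V_mid × R4/(R3+R4) = 2.750 × 5.60/17.60 = 0.875 V.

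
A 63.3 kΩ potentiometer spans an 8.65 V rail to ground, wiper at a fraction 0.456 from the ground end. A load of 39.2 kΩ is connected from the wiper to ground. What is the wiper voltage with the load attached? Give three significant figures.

The wiper splits the pot into (1−α)R = 34.44 kΩ above and αR = 28.86 kΩ below.
Lower section ‖ load = 16.62 kΩ.
V_wiper = 8.65 × 16.62/(34.44 + 16.62) = 2.82 V.

V ≈ 2.82 V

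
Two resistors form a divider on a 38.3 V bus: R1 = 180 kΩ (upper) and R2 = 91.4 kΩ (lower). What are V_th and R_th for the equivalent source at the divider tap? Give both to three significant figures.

V_th = 12.9 V, R_th = 60.6 kΩ

V_th is the open-circuit tap voltage: 38.3 × 91.4/(180 + 91.4) = 12.9 V.
With the supply zeroed, R1 and R2 appear in parallel from the tap: R_th = R1‖R2 = (180 × 91.4)/271.4 = 60.6 kΩ.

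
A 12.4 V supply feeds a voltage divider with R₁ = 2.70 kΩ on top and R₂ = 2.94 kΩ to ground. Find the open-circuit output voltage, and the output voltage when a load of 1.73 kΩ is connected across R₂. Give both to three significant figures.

Unloaded: 6.46 V; loaded: 3.56 V

Open-circuit: V = 12.4 × 2.94/(2.70 + 2.94) = 6.46 V.
With the load, R₂ becomes R₂‖R_L = 1.089 kΩ, so V = 12.4 × 1.089/3.789 = 3.56 V.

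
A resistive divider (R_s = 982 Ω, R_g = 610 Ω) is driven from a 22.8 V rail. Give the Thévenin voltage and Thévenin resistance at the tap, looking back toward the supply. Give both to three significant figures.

V_th is the open-circuit tap voltage: 22.8 × 610/(982 + 610) = 8.74 V.
With the supply zeroed, R_s and R_g appear in parallel from the tap: R_th = R_s‖R_g = (982 × 610)/1592 = 376 Ω.

V_th = 8.74 V, R_th = 376 Ω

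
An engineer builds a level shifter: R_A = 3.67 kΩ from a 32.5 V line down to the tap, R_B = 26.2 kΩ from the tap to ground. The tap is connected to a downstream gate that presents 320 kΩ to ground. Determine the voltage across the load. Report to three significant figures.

V_out ≈ 28.2 V

The load sits in parallel with R_B: R_B‖R_L = (26.2 × 320) / (26.2 + 320) = 24.22 kΩ.
V_out = 32.5 × 24.22 / (3.67 + 24.22) = 32.5 × 24.22/27.89 = 28.2 V.
(Unloaded it would have been 28.5 V.)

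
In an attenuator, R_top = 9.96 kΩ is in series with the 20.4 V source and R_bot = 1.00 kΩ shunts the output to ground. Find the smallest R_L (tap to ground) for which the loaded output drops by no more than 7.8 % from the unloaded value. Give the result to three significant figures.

Output resistance R_th = R_top‖R_bot = (9960 × 1000)/10960 = 908.8 Ω.
The fractional drop is R_th/(R_th + R_L); requiring this ≤ 0.0780 gives R_L ≥ R_th(1/0.0780 − 1) = 908.8 × 11.82 = 10.7 kΩ.

R_L(min) ≈ 10.7 kΩ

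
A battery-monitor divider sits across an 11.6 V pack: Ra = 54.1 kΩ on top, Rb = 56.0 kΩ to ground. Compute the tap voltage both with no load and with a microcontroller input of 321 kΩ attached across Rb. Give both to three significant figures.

Unloaded: 5.90 V; loaded: 5.43 V

Open-circuit: V = 11.6 × 56.0/(54.1 + 56.0) = 5.90 V.
With the load, Rb becomes Rb‖R_L = 47.68 kΩ, so V = 11.6 × 47.68/101.8 = 5.43 V.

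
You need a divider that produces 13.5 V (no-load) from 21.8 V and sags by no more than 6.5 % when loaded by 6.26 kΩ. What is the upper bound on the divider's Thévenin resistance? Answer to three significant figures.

Loading drop = R_th/(R_th + R_L) ≤ 0.0650, so R_th ≤ R_L · ε/(1−ε) = 6.26 kΩ × 0.0650/0.9350 = 435 Ω.

R_th ≤ 435 Ω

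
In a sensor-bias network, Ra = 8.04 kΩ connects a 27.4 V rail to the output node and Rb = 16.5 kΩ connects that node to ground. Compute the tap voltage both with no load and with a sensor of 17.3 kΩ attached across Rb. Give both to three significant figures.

Unloaded: 18.4 V; loaded: 14.0 V

Open-circuit: V = 27.4 × 16.5/(8.04 + 16.5) = 18.4 V.
With the load, Rb becomes Rb‖R_L = 8.445 kΩ, so V = 27.4 × 8.445/16.49 = 14.0 V.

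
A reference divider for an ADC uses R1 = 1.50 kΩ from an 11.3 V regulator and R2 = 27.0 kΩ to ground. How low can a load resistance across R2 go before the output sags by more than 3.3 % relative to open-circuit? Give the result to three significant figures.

R_L(min) ≈ 41.6 kΩ

Output resistance R_th = R1‖R2 = (1.50 × 27.0)/28.50 = 1.421 kΩ.
The fractional drop is R_th/(R_th + R_L); requiring this ≤ 0.0330 gives R_L ≥ R_th(1/0.0330 − 1) = 1.421 × 29.30 = 41.6 kΩ.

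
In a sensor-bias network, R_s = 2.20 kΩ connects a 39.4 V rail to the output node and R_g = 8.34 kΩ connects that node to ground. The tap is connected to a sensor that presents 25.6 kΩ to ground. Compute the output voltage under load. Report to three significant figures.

The load sits in parallel with R_g: R_g‖R_L = (8.34 × 25.6) / (8.34 + 25.6) = 6.291 kΩ.
V_out = 39.4 × 6.291 / (2.20 + 6.291) = 39.4 × 6.291/8.491 = 29.2 V.

V_out ≈ 29.2 V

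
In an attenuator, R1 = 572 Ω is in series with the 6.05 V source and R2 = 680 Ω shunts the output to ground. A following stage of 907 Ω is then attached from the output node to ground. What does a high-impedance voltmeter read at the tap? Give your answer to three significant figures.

V_out ≈ 2.45 V

The load sits in parallel with R2: R2‖R_L = (680 × 907) / (680 + 907) = 388.6 Ω.
V_out = 6.05 × 388.6 / (572 + 388.6) = 6.05 × 388.6/960.6 = 2.45 V.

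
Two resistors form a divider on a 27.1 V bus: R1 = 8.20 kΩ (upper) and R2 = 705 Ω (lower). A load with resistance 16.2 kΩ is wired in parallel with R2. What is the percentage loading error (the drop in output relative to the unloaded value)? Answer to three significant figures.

The divider's output (Thévenin) resistance is R1‖R2 = 649.2 Ω.
Fractional drop under load = R_th/(R_th + R_L) = 649.2 / (649.2 + 16200) = 0.03853.
So the output falls by 3.85 %.

3.85 %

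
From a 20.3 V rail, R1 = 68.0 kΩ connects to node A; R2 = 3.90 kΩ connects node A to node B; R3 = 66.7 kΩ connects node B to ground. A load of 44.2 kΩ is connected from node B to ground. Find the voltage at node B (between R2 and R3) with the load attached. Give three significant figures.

V ≈ 5.48 V

At node B, R3 is in parallel with the load: R3‖R_L = 26.58 kΩ.
Below node A the resistance is R2 + (R3‖R_L) = 30.48 kΩ, so V_A = 20.3 × 30.48/98.48 = 6.283 V.
Then V_B = V_A × (R3‖R_L)/(R2 + R3‖R_L) = 6.283 × 26.58/30.48 = 5.48 V.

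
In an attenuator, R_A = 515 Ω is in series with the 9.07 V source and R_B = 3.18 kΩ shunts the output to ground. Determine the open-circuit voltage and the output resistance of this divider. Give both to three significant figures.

V_th = 7.81 V, R_th = 443 Ω

V_th is the open-circuit tap voltage: 9.07 × 3180/(515 + 3180) = 7.81 V.
With the supply zeroed, R_A and R_B appear in parallel from the tap: R_th = R_A‖R_B = (515 × 3180)/3695 = 443 Ω.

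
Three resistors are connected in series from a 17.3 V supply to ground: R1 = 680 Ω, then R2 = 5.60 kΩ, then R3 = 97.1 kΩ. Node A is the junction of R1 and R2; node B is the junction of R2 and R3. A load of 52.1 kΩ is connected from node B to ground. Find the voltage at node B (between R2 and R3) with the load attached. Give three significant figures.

At node B, R3 is in parallel with the load: R3‖R_L = 33910 Ω.
Below node A the resistance is R2 + (R3‖R_L) = 39510 Ω, so V_A = 17.3 × 39510/40190 = 17.01 V.
Then V_B = V_A × (R3‖R_L)/(R2 + R3‖R_L) = 17.01 × 33910/39510 = 14.6 V.

V ≈ 14.6 V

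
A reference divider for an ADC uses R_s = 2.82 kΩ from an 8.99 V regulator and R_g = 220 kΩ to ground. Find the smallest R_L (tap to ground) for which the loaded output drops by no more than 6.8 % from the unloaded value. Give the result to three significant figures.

Output resistance R_th = R_s‖R_g = (2.82 × 220)/222.8 = 2.784 kΩ.
The fractional drop is R_th/(R_th + R_L); requiring this ≤ 0.0680 gives R_L ≥ R_th(1/0.0680 − 1) = 2.784 × 13.71 = 38.2 kΩ.

R_L(min) ≈ 38.2 kΩ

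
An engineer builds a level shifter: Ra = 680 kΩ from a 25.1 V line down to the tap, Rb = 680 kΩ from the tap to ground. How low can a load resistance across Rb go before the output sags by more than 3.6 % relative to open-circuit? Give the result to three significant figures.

R_L(min) ≈ 9.10 MΩ

Output resistance R_th = Ra‖Rb = (680 × 680)/1360 = 340.0 kΩ.
The fractional drop is R_th/(R_th + R_L); requiring this ≤ 0.0360 gives R_L ≥ R_th(1/0.0360 − 1) = 340.0 × 26.78 = 9.10 MΩ.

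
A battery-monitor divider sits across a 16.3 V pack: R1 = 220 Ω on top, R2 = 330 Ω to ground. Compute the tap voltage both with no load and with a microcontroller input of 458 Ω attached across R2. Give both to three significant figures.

Unloaded: 9.78 V; loaded: 7.59 V

Open-circuit: V = 16.3 × 330/(220 + 330) = 9.78 V.
With the load, R2 becomes R2‖R_L = 191.8 Ω, so V = 16.3 × 191.8/411.8 = 7.59 V.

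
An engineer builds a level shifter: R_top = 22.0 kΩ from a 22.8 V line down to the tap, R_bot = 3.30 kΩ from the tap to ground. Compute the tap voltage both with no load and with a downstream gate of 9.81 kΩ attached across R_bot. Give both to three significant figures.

Unloaded: 2.97 V; loaded: 2.30 V

Open-circuit: V = 22.8 × 3.30/(22.0 + 3.30) = 2.97 V.
With the load, R_bot becomes R_bot‖R_L = 2.469 kΩ, so V = 22.8 × 2.469/24.47 = 2.30 V.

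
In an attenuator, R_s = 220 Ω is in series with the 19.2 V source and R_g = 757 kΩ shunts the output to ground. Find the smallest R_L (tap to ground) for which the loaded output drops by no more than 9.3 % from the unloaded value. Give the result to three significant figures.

Output resistance R_th = R_s‖R_g = (220 × 757000)/757200 = 219.9 Ω.
The fractional drop is R_th/(R_th + R_L); requiring this ≤ 0.0930 gives R_L ≥ R_th(1/0.0930 − 1) = 219.9 × 9.753 = 2.14 kΩ.

R_L(min) ≈ 2.14 kΩ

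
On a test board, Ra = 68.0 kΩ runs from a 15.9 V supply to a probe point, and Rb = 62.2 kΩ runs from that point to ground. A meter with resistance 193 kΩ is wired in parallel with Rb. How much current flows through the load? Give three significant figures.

I_L ≈ 0.0337 mA

Rb‖R_L = 47.04 kΩ; V_out = 15.9 × 47.04/115.0 = 6.502 V.
I_L = V_out / R_L = 6.502 / 193 kΩ = 0.0337 mA.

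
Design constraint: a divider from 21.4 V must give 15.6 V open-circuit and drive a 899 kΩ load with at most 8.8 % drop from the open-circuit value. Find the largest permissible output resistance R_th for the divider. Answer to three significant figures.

R_th ≤ 86.7 kΩ

Loading drop = R_th/(R_th + R_L) ≤ 0.0880, so R_th ≤ R_L · ε/(1−ε) = 899 kΩ × 0.0880/0.9120 = 86.7 kΩ.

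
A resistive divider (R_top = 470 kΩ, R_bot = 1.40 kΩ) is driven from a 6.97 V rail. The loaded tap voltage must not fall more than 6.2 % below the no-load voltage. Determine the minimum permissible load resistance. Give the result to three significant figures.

Output resistance R_th = R_top‖R_bot = (470 × 1.40)/471.4 = 1.396 kΩ.
The fractional drop is R_th/(R_th + R_L); requiring this ≤ 0.0620 gives R_L ≥ R_th(1/0.0620 − 1) = 1.396 × 15.13 = 21.1 kΩ.

R_L(min) ≈ 21.1 kΩ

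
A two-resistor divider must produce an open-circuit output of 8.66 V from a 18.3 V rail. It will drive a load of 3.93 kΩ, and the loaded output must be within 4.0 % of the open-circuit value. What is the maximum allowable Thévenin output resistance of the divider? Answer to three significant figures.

R_th ≤ 164 Ω

Loading drop = R_th/(R_th + R_L) ≤ 0.0400, so R_th ≤ R_L · ε/(1−ε) = 3.93 kΩ × 0.0400/0.9600 = 164 Ω.
(Any R1, R2 with R2/(R1+R2) = 0.473 and R1‖R2 ≤ 164 Ω will meet the spec.)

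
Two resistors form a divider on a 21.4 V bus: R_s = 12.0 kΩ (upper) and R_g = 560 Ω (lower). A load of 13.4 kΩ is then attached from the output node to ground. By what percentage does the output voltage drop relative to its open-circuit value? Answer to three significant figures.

The divider's output (Thévenin) resistance is R_s‖R_g = 535.0 Ω.
Fractional drop under load = R_th/(R_th + R_L) = 535.0 / (535.0 + 13400) = 0.03839.
So the output falls by 3.84 %.

3.84 %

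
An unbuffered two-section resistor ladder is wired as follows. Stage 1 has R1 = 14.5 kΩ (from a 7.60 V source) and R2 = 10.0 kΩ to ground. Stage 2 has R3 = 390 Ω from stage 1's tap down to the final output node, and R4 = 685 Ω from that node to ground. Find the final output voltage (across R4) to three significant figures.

Stage 2 presents R3+R4 = 1075 Ω as a load on stage 1's tap.
Stage 1's lower leg becomes R2‖(R3+R4) = 970.7 Ω, so V_mid = 7.60 × 970.7/15470 = 0.4768 V.
Stage 2 is itself unloaded: V_out = V_mid × R4/(R3+R4) = 0.4768 × 685/1075 = 0.304 V.

V_out ≈ 0.304 V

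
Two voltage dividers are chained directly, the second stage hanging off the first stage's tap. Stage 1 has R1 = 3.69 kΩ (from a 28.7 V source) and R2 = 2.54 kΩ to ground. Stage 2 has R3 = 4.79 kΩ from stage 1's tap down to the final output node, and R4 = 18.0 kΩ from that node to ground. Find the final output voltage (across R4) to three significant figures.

V_out ≈ 8.67 V

Stage 2 presents R3+R4 = 22.79 kΩ as a load on stage 1's tap.
Stage 1's lower leg becomes R2‖(R3+R4) = 2.285 kΩ, so V_mid = 28.7 × 2.285/5.975 = 10.98 V.
Stage 2 is itself unloaded: V_out = V_mid × R4/(R3+R4) = 10.98 × 18.0/22.79 = 8.67 V.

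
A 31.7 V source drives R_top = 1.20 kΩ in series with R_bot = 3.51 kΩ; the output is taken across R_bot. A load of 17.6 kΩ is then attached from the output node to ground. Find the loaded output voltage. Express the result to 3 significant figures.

V_out ≈ 22.5 V

The load sits in parallel with R_bot: R_bot‖R_L = (3.51 × 17.6) / (3.51 + 17.6) = 2.926 kΩ.
V_out = 31.7 × 2.926 / (1.20 + 2.926) = 31.7 × 2.926/4.126 = 22.5 V.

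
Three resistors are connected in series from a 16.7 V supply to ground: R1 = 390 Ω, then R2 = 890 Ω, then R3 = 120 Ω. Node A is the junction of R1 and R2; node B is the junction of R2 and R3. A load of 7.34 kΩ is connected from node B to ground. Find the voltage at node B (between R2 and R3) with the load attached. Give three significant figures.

V ≈ 1.41 V

At node B, R3 is in parallel with the load: R3‖R_L = 118.1 Ω.
Below node A the resistance is R2 + (R3‖R_L) = 1008 Ω, so V_A = 16.7 × 1008/1398 = 12.04 V.
Then V_B = V_A × (R3‖R_L)/(R2 + R3‖R_L) = 12.04 × 118.1/1008 = 1.41 V.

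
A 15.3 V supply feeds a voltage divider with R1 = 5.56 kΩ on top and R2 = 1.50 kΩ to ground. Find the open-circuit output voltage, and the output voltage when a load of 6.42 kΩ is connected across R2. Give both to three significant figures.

Open-circuit: V = 15.3 × 1.50/(5.56 + 1.50) = 3.25 V.
With the load, R2 becomes R2‖R_L = 1.216 kΩ, so V = 15.3 × 1.216/6.776 = 2.75 V.

Unloaded: 3.25 V; loaded: 2.75 V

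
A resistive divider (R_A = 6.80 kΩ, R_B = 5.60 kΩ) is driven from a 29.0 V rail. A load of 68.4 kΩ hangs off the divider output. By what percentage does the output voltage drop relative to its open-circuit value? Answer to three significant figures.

The divider's output (Thévenin) resistance is R_A‖R_B = 3.071 kΩ.
Fractional drop under load = R_th/(R_th + R_L) = 3.071 / (3.071 + 68.4) = 0.04297.
So the output falls by 4.30 %.

4.30 %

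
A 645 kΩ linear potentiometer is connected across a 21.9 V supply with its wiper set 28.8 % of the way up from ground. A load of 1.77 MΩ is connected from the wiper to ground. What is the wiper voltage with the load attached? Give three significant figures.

V ≈ 5.87 V

The wiper splits the pot into (1−α)R = 459.2 kΩ above and αR = 185.8 kΩ below.
Lower section ‖ load = 168.1 kΩ.
V_wiper = 21.9 × 168.1/(459.2 + 168.1) = 5.87 V.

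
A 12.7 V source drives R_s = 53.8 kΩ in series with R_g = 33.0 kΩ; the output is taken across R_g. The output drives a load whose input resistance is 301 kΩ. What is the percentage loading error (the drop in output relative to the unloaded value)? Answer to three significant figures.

The divider's output (Thévenin) resistance is R_s‖R_g = 20.45 kΩ.
Fractional drop under load = R_th/(R_th + R_L) = 20.45 / (20.45 + 301) = 0.06363.
So the output falls by 6.36 %.

6.36 %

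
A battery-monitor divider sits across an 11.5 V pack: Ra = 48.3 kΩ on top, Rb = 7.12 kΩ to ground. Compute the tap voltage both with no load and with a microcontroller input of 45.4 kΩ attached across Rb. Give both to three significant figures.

Open-circuit: V = 11.5 × 7.12/(48.3 + 7.12) = 1.48 V.
With the load, Rb becomes Rb‖R_L = 6.155 kΩ, so V = 11.5 × 6.155/54.45 = 1.30 V.

Unloaded: 1.48 V; loaded: 1.30 V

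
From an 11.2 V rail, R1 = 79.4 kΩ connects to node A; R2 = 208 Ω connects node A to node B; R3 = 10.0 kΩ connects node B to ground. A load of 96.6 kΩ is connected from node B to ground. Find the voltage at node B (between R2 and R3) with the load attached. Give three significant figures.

V ≈ 1.14 V

At node B, R3 is in parallel with the load: R3‖R_L = 9062 Ω.
Below node A the resistance is R2 + (R3‖R_L) = 9270 Ω, so V_A = 11.2 × 9270/88670 = 1.171 V.
Then V_B = V_A × (R3‖R_L)/(R2 + R3‖R_L) = 1.171 × 9062/9270 = 1.14 V.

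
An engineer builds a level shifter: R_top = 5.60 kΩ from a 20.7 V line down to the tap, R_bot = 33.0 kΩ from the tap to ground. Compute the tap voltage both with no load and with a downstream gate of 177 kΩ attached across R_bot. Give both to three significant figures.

Open-circuit: V = 20.7 × 33.0/(5.60 + 33.0) = 17.7 V.
With the load, R_bot becomes R_bot‖R_L = 27.81 kΩ, so V = 20.7 × 27.81/33.41 = 17.2 V.

Unloaded: 17.7 V; loaded: 17.2 V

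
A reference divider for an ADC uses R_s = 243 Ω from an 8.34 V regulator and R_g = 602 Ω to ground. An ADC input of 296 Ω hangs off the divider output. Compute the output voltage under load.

The load sits in parallel with R_g: R_g‖R_L = (602 × 296) / (602 + 296) = 198.4 Ω.
V_out = 8.34 × 198.4 / (243 + 198.4) = 8.34 × 198.4/441.4 = 3.75 V.
(Unloaded it would have been 5.94 V.)

V_out ≈ 3.75 V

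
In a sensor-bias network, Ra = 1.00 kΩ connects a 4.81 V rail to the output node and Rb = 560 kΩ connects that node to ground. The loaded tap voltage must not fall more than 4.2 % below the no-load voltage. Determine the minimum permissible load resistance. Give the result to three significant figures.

R_L(min) ≈ 22.8 kΩ

Output resistance R_th = Ra‖Rb = (1000 × 560000)/561000 = 998.2 Ω.
The fractional drop is R_th/(R_th + R_L); requiring this ≤ 0.0420 gives R_L ≥ R_th(1/0.0420 − 1) = 998.2 × 22.81 = 22.8 kΩ.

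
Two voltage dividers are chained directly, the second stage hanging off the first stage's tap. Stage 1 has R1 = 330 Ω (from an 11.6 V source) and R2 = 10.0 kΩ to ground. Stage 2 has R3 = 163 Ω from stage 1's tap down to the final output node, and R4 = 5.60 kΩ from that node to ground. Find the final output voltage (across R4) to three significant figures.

V_out ≈ 10.3 V

Stage 2 presents R3+R4 = 5763 Ω as a load on stage 1's tap.
Stage 1's lower leg becomes R2‖(R3+R4) = 3656 Ω, so V_mid = 11.6 × 3656/3986 = 10.64 V.
Stage 2 is itself unloaded: V_out = V_mid × R4/(R3+R4) = 10.64 × 5600/5763 = 10.3 V.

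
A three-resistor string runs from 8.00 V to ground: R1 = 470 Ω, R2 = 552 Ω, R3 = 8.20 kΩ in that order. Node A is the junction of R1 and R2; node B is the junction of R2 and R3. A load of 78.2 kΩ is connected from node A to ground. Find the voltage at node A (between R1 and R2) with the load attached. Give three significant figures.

Below node A the series string R2+R3 = 8752 Ω sits in parallel with the 78200 Ω load: 7871 Ω.
V_A = 8.00 × 7871/(470 + 7871) = 7.55 V.

V ≈ 7.55 V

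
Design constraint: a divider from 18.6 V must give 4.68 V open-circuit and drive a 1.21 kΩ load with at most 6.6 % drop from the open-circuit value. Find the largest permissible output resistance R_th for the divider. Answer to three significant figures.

R_th ≤ 85.5 Ω

Loading drop = R_th/(R_th + R_L) ≤ 0.0660, so R_th ≤ R_L · ε/(1−ε) = 1.21 kΩ × 0.0660/0.9340 = 85.5 Ω.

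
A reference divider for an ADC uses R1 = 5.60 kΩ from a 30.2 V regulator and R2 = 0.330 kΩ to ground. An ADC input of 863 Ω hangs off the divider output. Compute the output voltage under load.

V_out ≈ 1.23 V

The load sits in parallel with R2: R2‖R_L = (330 × 863) / (330 + 863) = 238.7 Ω.
V_out = 30.2 × 238.7 / (5600 + 238.7) = 30.2 × 238.7/5839 = 1.23 V.
(Unloaded it would have been 1.68 V.)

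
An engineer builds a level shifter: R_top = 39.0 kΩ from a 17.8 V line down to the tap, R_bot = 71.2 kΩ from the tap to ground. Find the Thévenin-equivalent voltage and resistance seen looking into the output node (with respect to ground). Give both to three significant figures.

V_th = 11.5 V, R_th = 25.2 kΩ

V_th is the open-circuit tap voltage: 17.8 × 71.2/(39.0 + 71.2) = 11.5 V.
With the supply zeroed, R_top and R_bot appear in parallel from the tap: R_th = R_top‖R_bot = (39.0 × 71.2)/110.2 = 25.2 kΩ.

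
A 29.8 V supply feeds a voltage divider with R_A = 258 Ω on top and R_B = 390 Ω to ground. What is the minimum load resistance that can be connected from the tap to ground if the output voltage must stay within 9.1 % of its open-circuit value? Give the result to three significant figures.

R_L(min) ≈ 1.55 kΩ

Output resistance R_th = R_A‖R_B = (258 × 390)/648.0 = 155.3 Ω.
The fractional drop is R_th/(R_th + R_L); requiring this ≤ 0.0910 gives R_L ≥ R_th(1/0.0910 − 1) = 155.3 × 9.989 = 1.55 kΩ.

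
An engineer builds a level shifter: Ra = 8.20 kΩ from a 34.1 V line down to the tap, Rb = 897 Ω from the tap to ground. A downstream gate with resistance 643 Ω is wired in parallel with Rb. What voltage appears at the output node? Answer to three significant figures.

The load sits in parallel with Rb: Rb‖R_L = (897 × 643) / (897 + 643) = 374.5 Ω.
V_out = 34.1 × 374.5 / (8200 + 374.5) = 34.1 × 374.5/8575 = 1.49 V.
(Unloaded it would have been 3.36 V.)

V_out ≈ 1.49 V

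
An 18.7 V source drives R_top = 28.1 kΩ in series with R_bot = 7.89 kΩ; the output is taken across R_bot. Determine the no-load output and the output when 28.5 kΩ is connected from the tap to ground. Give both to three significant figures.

Unloaded: 4.10 V; loaded: 3.37 V

Open-circuit: V = 18.7 × 7.89/(28.1 + 7.89) = 4.10 V.
With the load, R_bot becomes R_bot‖R_L = 6.179 kΩ, so V = 18.7 × 6.179/34.28 = 3.37 V.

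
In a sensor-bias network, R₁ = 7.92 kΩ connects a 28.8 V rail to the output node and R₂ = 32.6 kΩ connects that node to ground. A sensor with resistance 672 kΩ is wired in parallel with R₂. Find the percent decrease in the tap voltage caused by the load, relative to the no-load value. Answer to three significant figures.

0.939 %

The divider's output (Thévenin) resistance is R₁‖R₂ = 6.372 kΩ.
Fractional drop under load = R_th/(R_th + R_L) = 6.372 / (6.372 + 672) = 0.009393.
So the output falls by 0.939 %.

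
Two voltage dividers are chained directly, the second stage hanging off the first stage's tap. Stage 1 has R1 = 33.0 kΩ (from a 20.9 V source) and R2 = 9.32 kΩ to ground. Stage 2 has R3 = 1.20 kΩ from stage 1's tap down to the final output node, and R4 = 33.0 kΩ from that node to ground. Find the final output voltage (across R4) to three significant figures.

Stage 2 presents R3+R4 = 34.20 kΩ as a load on stage 1's tap.
Stage 1's lower leg becomes R2‖(R3+R4) = 7.324 kΩ, so V_mid = 20.9 × 7.324/40.32 = 3.796 V.
Stage 2 is itself unloaded: V_out = V_mid × R4/(R3+R4) = 3.796 × 33.0/34.20 = 3.66 V.

V_out ≈ 3.66 V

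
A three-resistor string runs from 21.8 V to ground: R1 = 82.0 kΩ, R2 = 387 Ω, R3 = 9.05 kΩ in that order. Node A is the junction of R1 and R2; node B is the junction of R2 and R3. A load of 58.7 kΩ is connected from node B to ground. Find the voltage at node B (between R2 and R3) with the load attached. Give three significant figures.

At node B, R3 is in parallel with the load: R3‖R_L = 7841 Ω.
Below node A the resistance is R2 + (R3‖R_L) = 8228 Ω, so V_A = 21.8 × 8228/90230 = 1.988 V.
Then V_B = V_A × (R3‖R_L)/(R2 + R3‖R_L) = 1.988 × 7841/8228 = 1.89 V.

V ≈ 1.89 V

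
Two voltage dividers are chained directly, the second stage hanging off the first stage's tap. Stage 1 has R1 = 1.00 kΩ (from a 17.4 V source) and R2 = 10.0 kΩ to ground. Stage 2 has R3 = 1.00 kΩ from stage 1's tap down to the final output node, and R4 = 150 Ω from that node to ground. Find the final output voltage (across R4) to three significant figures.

Stage 2 presents R3+R4 = 1150 Ω as a load on stage 1's tap.
Stage 1's lower leg becomes R2‖(R3+R4) = 1031 Ω, so V_mid = 17.4 × 1031/2031 = 8.834 V.
Stage 2 is itself unloaded: V_out = V_mid × R4/(R3+R4) = 8.834 × 150/1150 = 1.15 V.

V_out ≈ 1.15 V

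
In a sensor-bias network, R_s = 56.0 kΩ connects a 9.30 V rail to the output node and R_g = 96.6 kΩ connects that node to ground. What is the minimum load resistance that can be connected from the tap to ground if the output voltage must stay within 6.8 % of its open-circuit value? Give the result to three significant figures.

R_L(min) ≈ 486 kΩ

Output resistance R_th = R_s‖R_g = (56.0 × 96.6)/152.6 = 35.45 kΩ.
The fractional drop is R_th/(R_th + R_L); requiring this ≤ 0.0680 gives R_L ≥ R_th(1/0.0680 − 1) = 35.45 × 13.71 = 486 kΩ.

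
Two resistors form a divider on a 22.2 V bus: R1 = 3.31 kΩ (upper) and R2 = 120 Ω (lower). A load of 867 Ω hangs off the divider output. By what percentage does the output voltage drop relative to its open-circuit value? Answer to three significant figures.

11.8 %

Unloaded V = 22.2 × 120/3430 = 0.77668 V.
Loaded: R2‖R_L = 105.4 Ω, giving V = 22.2 × 105.4/3415 = 0.68516 V.
Drop = (0.77668 − 0.68516) / 0.77668 = 11.8 %.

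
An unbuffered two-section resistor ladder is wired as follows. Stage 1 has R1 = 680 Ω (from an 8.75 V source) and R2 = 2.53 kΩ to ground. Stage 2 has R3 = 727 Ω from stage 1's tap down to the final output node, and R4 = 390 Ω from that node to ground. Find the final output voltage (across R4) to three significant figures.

V_out ≈ 1.63 V

Stage 2 presents R3+R4 = 1117 Ω as a load on stage 1's tap.
Stage 1's lower leg becomes R2‖(R3+R4) = 774.9 Ω, so V_mid = 8.75 × 774.9/1455 = 4.660 V.
Stage 2 is itself unloaded: V_out = V_mid × R4/(R3+R4) = 4.660 × 390/1117 = 1.63 V.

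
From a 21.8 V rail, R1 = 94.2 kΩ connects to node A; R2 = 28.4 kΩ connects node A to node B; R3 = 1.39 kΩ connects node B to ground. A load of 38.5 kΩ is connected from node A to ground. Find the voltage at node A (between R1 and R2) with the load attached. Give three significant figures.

Below node A the series string R2+R3 = 29.79 kΩ sits in parallel with the 38.5 kΩ load: 16.79 kΩ.
V_A = 21.8 × 16.79/(94.2 + 16.79) = 3.30 V.

V ≈ 3.30 V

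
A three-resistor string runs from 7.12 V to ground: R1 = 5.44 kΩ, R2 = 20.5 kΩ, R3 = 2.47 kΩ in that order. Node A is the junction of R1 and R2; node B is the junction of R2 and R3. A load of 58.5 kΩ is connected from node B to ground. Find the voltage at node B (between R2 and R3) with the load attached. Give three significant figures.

At node B, R3 is in parallel with the load: R3‖R_L = 2.370 kΩ.
Below node A the resistance is R2 + (R3‖R_L) = 22.87 kΩ, so V_A = 7.12 × 22.87/28.31 = 5.752 V.
Then V_B = V_A × (R3‖R_L)/(R2 + R3‖R_L) = 5.752 × 2.370/22.87 = 0.596 V.

V ≈ 0.596 V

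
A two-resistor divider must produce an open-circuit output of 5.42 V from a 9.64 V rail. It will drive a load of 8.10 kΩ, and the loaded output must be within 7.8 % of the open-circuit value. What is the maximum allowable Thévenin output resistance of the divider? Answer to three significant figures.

Loading drop = R_th/(R_th + R_L) ≤ 0.0780, so R_th ≤ R_L · ε/(1−ε) = 8.10 kΩ × 0.0780/0.9220 = 685 Ω.

R_th ≤ 685 Ω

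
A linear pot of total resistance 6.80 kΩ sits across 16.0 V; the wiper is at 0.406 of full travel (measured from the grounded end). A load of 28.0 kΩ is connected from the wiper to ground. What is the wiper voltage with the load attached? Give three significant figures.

The wiper splits the pot into (1−α)R = 4.039 kΩ above and αR = 2.761 kΩ below.
Lower section ‖ load = 2.513 kΩ.
V_wiper = 16.0 × 2.513/(4.039 + 2.513) = 6.14 V.

V ≈ 6.14 V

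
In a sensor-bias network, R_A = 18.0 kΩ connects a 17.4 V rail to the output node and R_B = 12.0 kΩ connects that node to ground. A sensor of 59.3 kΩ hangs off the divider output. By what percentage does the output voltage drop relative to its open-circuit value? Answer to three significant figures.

The divider's output (Thévenin) resistance is R_A‖R_B = 7.200 kΩ.
Fractional drop under load = R_th/(R_th + R_L) = 7.200 / (7.200 + 59.3) = 0.1083.
So the output falls by 10.8 %.

10.8 %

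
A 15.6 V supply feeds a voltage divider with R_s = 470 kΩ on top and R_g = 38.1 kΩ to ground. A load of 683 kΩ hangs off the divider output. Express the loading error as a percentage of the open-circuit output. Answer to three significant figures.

4.91 %

The divider's output (Thévenin) resistance is R_s‖R_g = 35.24 kΩ.
Fractional drop under load = R_th/(R_th + R_L) = 35.24 / (35.24 + 683) = 0.04907.
So the output falls by 4.91 %.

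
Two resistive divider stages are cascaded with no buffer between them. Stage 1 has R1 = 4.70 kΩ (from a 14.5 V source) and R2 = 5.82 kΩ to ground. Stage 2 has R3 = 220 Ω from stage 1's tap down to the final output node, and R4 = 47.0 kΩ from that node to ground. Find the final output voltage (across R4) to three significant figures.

V_out ≈ 7.57 V

Stage 2 presents R3+R4 = 47220 Ω as a load on stage 1's tap.
Stage 1's lower leg becomes R2‖(R3+R4) = 5181 Ω, so V_mid = 14.5 × 5181/9881 = 7.603 V.
Stage 2 is itself unloaded: V_out = V_mid × R4/(R3+R4) = 7.603 × 47000/47220 = 7.57 V.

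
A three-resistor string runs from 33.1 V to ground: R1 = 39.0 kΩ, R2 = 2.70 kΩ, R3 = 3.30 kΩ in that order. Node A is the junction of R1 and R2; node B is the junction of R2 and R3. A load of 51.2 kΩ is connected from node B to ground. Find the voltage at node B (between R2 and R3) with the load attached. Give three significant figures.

V ≈ 2.29 V

At node B, R3 is in parallel with the load: R3‖R_L = 3.100 kΩ.
Below node A the resistance is R2 + (R3‖R_L) = 5.800 kΩ, so V_A = 33.1 × 5.800/44.80 = 4.285 V.
Then V_B = V_A × (R3‖R_L)/(R2 + R3‖R_L) = 4.285 × 3.100/5.800 = 2.29 V.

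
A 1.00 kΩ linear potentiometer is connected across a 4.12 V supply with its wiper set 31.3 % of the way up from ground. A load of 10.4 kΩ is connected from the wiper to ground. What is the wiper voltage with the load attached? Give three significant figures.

V ≈ 1.26 V

The wiper splits the pot into (1−α)R = 687.0 Ω above and αR = 313.0 Ω below.
Lower section ‖ load = 303.9 Ω.
V_wiper = 4.12 × 303.9/(687.0 + 303.9) = 1.26 V.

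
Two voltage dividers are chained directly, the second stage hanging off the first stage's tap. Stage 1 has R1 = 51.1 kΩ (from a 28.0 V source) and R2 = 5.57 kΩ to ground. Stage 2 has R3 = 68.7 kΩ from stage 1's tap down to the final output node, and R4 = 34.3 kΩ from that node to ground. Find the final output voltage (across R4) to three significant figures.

V_out ≈ 0.874 V

Stage 2 presents R3+R4 = 103.0 kΩ as a load on stage 1's tap.
Stage 1's lower leg becomes R2‖(R3+R4) = 5.284 kΩ, so V_mid = 28.0 × 5.284/56.38 = 2.624 V.
Stage 2 is itself unloaded: V_out = V_mid × R4/(R3+R4) = 2.624 × 34.3/103.0 = 0.874 V.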